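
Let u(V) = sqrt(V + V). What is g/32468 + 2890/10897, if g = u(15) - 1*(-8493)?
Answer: 10963573/20811988 + sqrt(30)/32468 ≈ 0.52696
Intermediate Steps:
u(V) = sqrt(2)*sqrt(V) (u(V) = sqrt(2*V) = sqrt(2)*sqrt(V))
g = 8493 + sqrt(30) (g = sqrt(2)*sqrt(15) - 1*(-8493) = sqrt(30) + 8493 = 8493 + sqrt(30) ≈ 8498.5)
g/32468 + 2890/10897 = (8493 + sqrt(30))/32468 + 2890/10897 = (8493 + sqrt(30))*(1/32468) + 2890*(1/10897) = (8493/32468 + sqrt(30)/32468) + 170/641 = 10963573/20811988 + sqrt(30)/32468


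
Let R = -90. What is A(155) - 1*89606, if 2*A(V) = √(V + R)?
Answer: -89606 + √65/2 ≈ -89602.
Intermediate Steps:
A(V) = √(-90 + V)/2 (A(V) = √(V - 90)/2 = √(-90 + V)/2)
A(155) - 1*89606 = √(-90 + 155)/2 - 1*89606 = √65/2 - 89606 = -89606 + √65/2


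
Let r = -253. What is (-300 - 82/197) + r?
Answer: -109023/197 ≈ -553.42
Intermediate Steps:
(-300 - 82/197) + r = (-300 - 82/197) - 253 = -59182/197 - 253 = -109023/197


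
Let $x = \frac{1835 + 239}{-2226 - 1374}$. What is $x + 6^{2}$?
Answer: $\frac{63763}{1800} \approx 35.424$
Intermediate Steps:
$x = - \frac{1037}{1800}$ ($x = \frac{2074}{-3600} = 2074 \left(- \frac{1}{3600}\right) = - \frac{1037}{1800} \approx -0.57611$)
$x + 6^{2} = - \frac{1037}{1800} + 6^{2} = - \frac{1037}{1800} + 36 = \frac{63763}{1800}$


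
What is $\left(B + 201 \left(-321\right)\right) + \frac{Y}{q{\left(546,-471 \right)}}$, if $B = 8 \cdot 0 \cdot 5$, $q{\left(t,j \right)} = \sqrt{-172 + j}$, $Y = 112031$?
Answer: $-64521 - \frac{112031 i \sqrt{643}}{643} \approx -64521.0 - 4418.1 i$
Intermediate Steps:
$B = 0$ ($B = 0 \cdot 5 = 0$)
$\left(B + 201 \left(-321\right)\right) + \frac{Y}{q{\left(546,-471 \right)}} = \left(0 + 201 \left(-321\right)\right) + \frac{112031}{\sqrt{-172 - 471}} = \left(0 - 64521\right) + \frac{112031}{\sqrt{-643}} = -64521 + \frac{112031}{i \sqrt{643}} = -64521 + 112031 \left(- \frac{i \sqrt{643}}{643}\right) = -64521 - \frac{112031 i \sqrt{643}}{643}$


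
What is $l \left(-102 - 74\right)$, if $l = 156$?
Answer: $-27456$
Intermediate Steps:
$l \left(-102 - 74\right) = 156 \left(-102 - 74\right) = 156 \left(-176\right) = -27456$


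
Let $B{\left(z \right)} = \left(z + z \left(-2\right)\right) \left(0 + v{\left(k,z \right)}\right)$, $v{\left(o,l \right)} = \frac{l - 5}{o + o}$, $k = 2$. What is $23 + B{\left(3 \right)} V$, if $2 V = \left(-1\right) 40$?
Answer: $-7$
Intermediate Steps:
$v{\left(o,l \right)} = \frac{-5 + l}{2 o}$
$V = -20$ ($V = \frac{\left(-1\right) 40}{2} = \frac{1}{2} \left(-40\right) = -20$)
$B{\left(z \right)} = - z \left(- \frac{5}{4} + \frac{z}{4}\right)$ ($B{\left(z \right)} = \left(z + z \left(-2\right)\right) \left(0 + \frac{-5 + z}{2 \cdot 2}\right) = \left(z - 2 z\right) \left(0 + \frac{1}{2} \cdot \frac{1}{2} \left(-5 + z\right)\right) = - z \left(0 + \left(- \frac{5}{4} + \frac{z}{4}\right)\right) = - z \left(- \frac{5}{4} + \frac{z}{4}\right)$)
$23 + B{\left(3 \right)} V = 23 + \frac{1}{4} \cdot 3 \left(5 - 3\right) \left(-20\right) = 23 + \frac{1}{4} \cdot 3 \cdot 2 \left(-20\right) = 23 + \frac{3}{2} \left(-20\right) = 23 - 30 = -7$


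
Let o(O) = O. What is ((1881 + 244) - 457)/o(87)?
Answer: 556/29 ≈ 19.172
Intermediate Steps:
((1881 + 244) - 457)/o(87) = ((1881 + 244) - 457)/87 = (2125 - 457)*(1/87) = 1668*(1/87) = 556/29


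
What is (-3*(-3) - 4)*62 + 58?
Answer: 368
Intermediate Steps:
(-3*(-3) - 4)*62 + 58 = (9 - 4)*62 + 58 = 5*62 + 58 = 310 + 58 = 368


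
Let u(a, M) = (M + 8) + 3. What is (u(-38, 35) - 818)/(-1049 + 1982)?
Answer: -772/933 ≈ -0.82744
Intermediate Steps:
u(a, M) = 11 + M (u(a, M) = (8 + M) + 3 = 11 + M)
(u(-38, 35) - 818)/(-1049 + 1982) = ((11 + 35) - 818)/(-1049 + 1982) = (46 - 818)/933 = -772*1/933 = -772/933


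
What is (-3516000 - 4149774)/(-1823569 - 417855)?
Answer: 3832887/1120712 ≈ 3.4200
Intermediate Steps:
(-3516000 - 4149774)/(-1823569 - 417855) = -7665774/(-2241424) = -7665774*(-1/2241424) = 3832887/1120712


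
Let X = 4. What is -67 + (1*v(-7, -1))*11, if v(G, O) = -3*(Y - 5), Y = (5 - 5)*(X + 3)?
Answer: 98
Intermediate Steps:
Y = 0 (Y = (5 - 5)*(4 + 3) = 0*7 = 0)
v(G, O) = 15 (v(G, O) = -3*(0 - 5) = -3*(-5) = 15)
-67 + (1*v(-7, -1))*11 = -67 + (1*15)*11 = -67 + 15*11 = -67 + 165 = 98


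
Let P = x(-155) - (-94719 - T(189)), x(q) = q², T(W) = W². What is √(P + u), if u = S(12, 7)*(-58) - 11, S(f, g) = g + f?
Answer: 2*√38338 ≈ 391.60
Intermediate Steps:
S(f, g) = f + g
u = -1113 (u = (12 + 7)*(-58) - 11 = 19*(-58) - 11 = -1102 - 11 = -1113)
P = 154465 (P = (-155)² - (-94719 - 1*189²) = 24025 - (-94719 - 1*35721) = 24025 - (-94719 - 35721) = 24025 - 1*(-130440) = 24025 + 130440 = 154465)
√(P + u) = √(154465 - 1113) = √153352 = 2*√38338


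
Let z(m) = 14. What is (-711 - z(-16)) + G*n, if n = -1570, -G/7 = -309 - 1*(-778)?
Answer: 5153585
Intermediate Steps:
G = -3283 (G = -7*(-309 - 1*(-778)) = -7*(-309 + 778) = -7*469 = -3283)
(-711 - z(-16)) + G*n = (-711 - 1*14) - 3283*(-1570) = (-711 - 14) + 5154310 = -725 + 5154310 = 5153585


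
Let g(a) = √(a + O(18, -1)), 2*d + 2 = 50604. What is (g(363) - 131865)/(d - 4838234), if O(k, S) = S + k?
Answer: 43955/1604311 - 2*√95/4812933 ≈ 0.027394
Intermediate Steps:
d = 25301 (d = -1 + (½)*50604 = -1 + 25302 = 25301)
g(a) = √(17 + a) (g(a) = √(a + (-1 + 18)) = √(a + 17) = √(17 + a))
(g(363) - 131865)/(d - 4838234) = (√(17 + 363) - 131865)/(25301 - 4838234) = (√380 - 131865)/(-4812933) = (2*√95 - 131865)*(-1/4812933) = (-131865 + 2*√95)*(-1/4812933) = 43955/1604311 - 2*√95/4812933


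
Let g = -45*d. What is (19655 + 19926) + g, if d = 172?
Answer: 31841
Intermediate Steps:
g = -7740 (g = -45*172 = -7740)
(19655 + 19926) + g = (19655 + 19926) - 7740 = 39581 - 7740 = 31841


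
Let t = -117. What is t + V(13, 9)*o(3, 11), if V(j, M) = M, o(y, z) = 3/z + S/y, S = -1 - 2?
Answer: -1359/11 ≈ -123.55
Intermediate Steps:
S = -3
o(y, z) = -3/y + 3/z (o(y, z) = 3/z - 3/y = -3/y + 3/z)
t + V(13, 9)*o(3, 11) = -117 + 9*(-3/3 + 3/11) = -117 + 9*(-3*⅓ + 3*(1/11)) = -117 + 9*(-1 + 3/11) = -117 + 9*(-8/11) = -117 - 72/11 = -1359/11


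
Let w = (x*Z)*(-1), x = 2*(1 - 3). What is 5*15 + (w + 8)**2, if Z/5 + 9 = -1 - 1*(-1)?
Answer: 29659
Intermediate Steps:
x = -4 (x = 2*(-2) = -4)
Z = -45 (Z = -45 + 5*(-1 - 1*(-1)) = -45 + 5*(-1 + 1) = -45 + 5*0 = -45 + 0 = -45)
w = -180 (w = -4*(-45)*(-1) = 180*(-1) = -180)
5*15 + (w + 8)**2 = 5*15 + (-180 + 8)**2 = 75 + (-172)**2 = 75 + 29584 = 29659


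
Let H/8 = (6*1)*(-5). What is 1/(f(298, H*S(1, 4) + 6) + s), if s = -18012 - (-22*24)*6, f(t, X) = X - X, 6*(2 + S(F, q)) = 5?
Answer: -1/14844 ≈ -6.7367e-5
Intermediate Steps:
S(F, q) = -7/6 (S(F, q) = -2 + (1/6)*5 = -2 + 5/6 = -7/6)
H = -240 (H = 8*((6*1)*(-5)) = 8*(6*(-5)) = 8*(-30) = -240)
f(t, X) = 0
s = -14844 (s = -18012 - (-528)*6 = -18012 - 1*(-3168) = -18012 + 3168 = -14844)
1/(f(298, H*S(1, 4) + 6) + s) = 1/(0 - 14844) = 1/(-14844) = -1/14844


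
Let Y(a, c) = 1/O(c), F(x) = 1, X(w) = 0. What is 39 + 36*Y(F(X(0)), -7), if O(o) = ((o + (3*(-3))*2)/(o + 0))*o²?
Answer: 6861/175 ≈ 39.206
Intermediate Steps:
O(o) = o*(-18 + o) (O(o) = ((o - 9*2)/o)*o² = ((o - 18)/o)*o² = ((-18 + o)/o)*o² = o*(-18 + o))
Y(a, c) = 1/(c*(-18 + c))
39 + 36*Y(F(X(0)), -7) = 39 + 36*(1/((-7)*(-18 - 7))) = 39 + 36*(-⅐/(-25)) = 39 + 36*(-⅐*(-1/25)) = 39 + 36*(1/175) = 39 + 36/175 = 6861/175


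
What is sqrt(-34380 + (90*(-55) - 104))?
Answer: I*sqrt(39434) ≈ 198.58*I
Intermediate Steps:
sqrt(-34380 + (90*(-55) - 104)) = sqrt(-34380 + (-4950 - 104)) = sqrt(-34380 - 5054) = sqrt(-39434) = I*sqrt(39434)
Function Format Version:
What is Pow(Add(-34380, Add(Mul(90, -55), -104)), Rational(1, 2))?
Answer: Mul(I, Pow(39434, Rational(1, 2))) ≈ Mul(198.58, I)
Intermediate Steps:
Pow(Add(-34380, Add(Mul(90, -55), -104)), Rational(1, 2)) = Pow(Add(-34380, Add(-4950, -104)), Rational(1, 2)) = Pow(Add(-34380, -5054), Rational(1, 2)) = Pow(-39434, Rational(1, 2)) = Mul(I, Pow(39434, Rational(1, 2)))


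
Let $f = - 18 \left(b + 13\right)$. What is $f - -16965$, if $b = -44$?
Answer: $17523$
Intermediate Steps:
$f = 558$ ($f = - 18 \left(-44 + 13\right) = \left(-18\right) \left(-31\right) = 558$)
$f - -16965 = 558 - -16965 = 558 + 16965 = 17523$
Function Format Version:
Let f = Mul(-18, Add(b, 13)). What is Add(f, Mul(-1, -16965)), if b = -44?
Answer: 17523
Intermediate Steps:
f = 558 (f = Mul(-18, Add(-44, 13)) = Mul(-18, -31) = 558)
Add(f, Mul(-1, -16965)) = Add(558, Mul(-1, -16965)) = Add(558, 16965) = 17523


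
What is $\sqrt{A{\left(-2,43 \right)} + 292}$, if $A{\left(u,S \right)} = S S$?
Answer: $\sqrt{2141} \approx 46.271$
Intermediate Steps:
$A{\left(u,S \right)} = S^{2}$
$\sqrt{A{\left(-2,43 \right)} + 292} = \sqrt{43^{2} + 292} = \sqrt{1849 + 292} = \sqrt{2141}$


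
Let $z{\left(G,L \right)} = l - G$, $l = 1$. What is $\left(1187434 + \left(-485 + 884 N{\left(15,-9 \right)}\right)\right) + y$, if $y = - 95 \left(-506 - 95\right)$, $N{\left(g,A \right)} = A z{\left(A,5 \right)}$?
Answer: $1164484$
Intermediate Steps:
$z{\left(G,L \right)} = 1 - G$
$N{\left(g,A \right)} = A \left(1 - A\right)$
$y = 57095$ ($y = - 95 \left(-506 + \left(-115 + 20\right)\right) = - 95 \left(-506 - 95\right) = \left(-95\right) \left(-601\right) = 57095$)
$\left(1187434 + \left(-485 + 884 N{\left(15,-9 \right)}\right)\right) + y = \left(1187434 + \left(-485 + 884 \left(- 9 \left(1 - -9\right)\right)\right)\right) + 57095 = \left(1187434 + \left(-485 + 884 \left(- 9 \left(1 + 9\right)\right)\right)\right) + 57095 = \left(1187434 + \left(-485 + 884 \left(\left(-9\right) 10\right)\right)\right) + 57095 = \left(1187434 + \left(-485 + 884 \left(-90\right)\right)\right) + 57095 = \left(1187434 - 80045\right) + 57095 = 1107389 + 57095 = 1164484$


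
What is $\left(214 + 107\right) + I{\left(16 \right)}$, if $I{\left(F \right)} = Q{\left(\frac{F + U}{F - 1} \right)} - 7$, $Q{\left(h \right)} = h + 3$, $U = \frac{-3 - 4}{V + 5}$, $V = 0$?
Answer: $\frac{23848}{75} \approx 317.97$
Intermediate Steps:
$U = - \frac{7}{5}$ ($U = \frac{-3 - 4}{0 + 5} = - \frac{7}{5} \approx -1.4$)
$Q{\left(h \right)} = 3 + h$
$I{\left(F \right)} = -4 + \frac{- \frac{7}{5} + F}{-1 + F}$ ($I{\left(F \right)} = \left(3 + \frac{F - \frac{7}{5}}{F - 1}\right) - 7 = \left(3 + \frac{- \frac{7}{5} + F}{-1 + F}\right) - 7 = -4 + \frac{- \frac{7}{5} + F}{-1 + F}$)
$\left(214 + 107\right) + I{\left(16 \right)} = \left(214 + 107\right) + \frac{13 - 240}{5 \left(-1 + 16\right)} = 321 + \frac{13 - 240}{5 \cdot 15} = 321 + \frac{1}{5} \cdot \frac{1}{15} \left(-227\right) = 321 - \frac{227}{75} = \frac{23848}{75}$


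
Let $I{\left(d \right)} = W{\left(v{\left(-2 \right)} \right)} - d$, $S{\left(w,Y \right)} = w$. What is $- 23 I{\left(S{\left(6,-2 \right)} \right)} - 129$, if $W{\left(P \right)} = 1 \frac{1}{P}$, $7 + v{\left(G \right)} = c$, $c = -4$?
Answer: $\frac{122}{11} \approx 11.091$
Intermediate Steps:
$v{\left(G \right)} = -11$ ($v{\left(G \right)} = -7 - 4 = -11$)
$W{\left(P \right)} = \frac{1}{P}$
$I{\left(d \right)} = - \frac{1}{11} - d$ ($I{\left(d \right)} = \frac{1}{-11} - d = - \frac{1}{11} - d$)
$- 23 I{\left(S{\left(6,-2 \right)} \right)} - 129 = - 23 \left(- \frac{1}{11} - 6\right) - 129 = \left(-23\right) \left(- \frac{67}{11}\right) - 129 = \frac{1541}{11} - 129 = \frac{122}{11}$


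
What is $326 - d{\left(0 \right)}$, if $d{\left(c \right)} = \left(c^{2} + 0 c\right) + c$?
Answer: $326$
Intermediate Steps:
$d{\left(c \right)} = c + c^{2}$ ($d{\left(c \right)} = \left(c^{2} + 0\right) + c = c^{2} + c = c + c^{2}$)
$326 - d{\left(0 \right)} = 326 - 0 \left(1 + 0\right) = 326 - 0 \cdot 1 = 326 - 0 = 326 + 0 = 326$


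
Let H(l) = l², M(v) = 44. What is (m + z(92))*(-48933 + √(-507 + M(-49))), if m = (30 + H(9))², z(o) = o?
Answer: -607405329 + 12413*I*√463 ≈ -6.0741e+8 + 2.671e+5*I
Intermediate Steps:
m = 12321 (m = (30 + 9²)² = (30 + 81)² = 111² = 12321)
(m + z(92))*(-48933 + √(-507 + M(-49))) = (12321 + 92)*(-48933 + √(-507 + 44)) = 12413*(-48933 + √(-463)) = 12413*(-48933 + I*√463) = -607405329 + 12413*I*√463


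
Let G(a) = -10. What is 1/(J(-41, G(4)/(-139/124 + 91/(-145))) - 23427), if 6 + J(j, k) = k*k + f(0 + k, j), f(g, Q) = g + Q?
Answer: -988410721/23163972492554 ≈ -4.2670e-5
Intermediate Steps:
f(g, Q) = Q + g
J(j, k) = -6 + j + k + k² (J(j, k) = -6 + (k*k + (j + (0 + k))) = -6 + (k² + (j + k)) = -6 + (j + k + k²) = -6 + j + k + k²)
1/(J(-41, G(4)/(-139/124 + 91/(-145))) - 23427) = 1/((-6 - 41 - 10/(-139/124 + 91/(-145)) + (-10/(-139/124 + 91/(-145)))²) - 23427) = 1/((-6 - 41 - 10/(-139*1/124 + 91*(-1/145)) + (-10/(-139*1/124 + 91*(-1/145)))²) - 23427) = 1/((-6 - 41 - 10/(-139/124 - 91/145) + (-10/(-139/124 - 91/145))²) - 23427) = 1/((-6 - 41 - 10/(-31439/17980) + (-10/(-31439/17980))²) - 23427) = 1/((-6 - 41 - 10*(-17980/31439) + (-10*(-17980/31439))²) - 23427) = 1/((-6 - 41 + 179800/31439 + (179800/31439)²) - 23427) = 1/((-6 - 41 + 179800/31439 + 32328040000/988410721) - 23427) = 1/(-8474531687/988410721 - 23427) = 1/(-23163972492554/988410721) = -988410721/23163972492554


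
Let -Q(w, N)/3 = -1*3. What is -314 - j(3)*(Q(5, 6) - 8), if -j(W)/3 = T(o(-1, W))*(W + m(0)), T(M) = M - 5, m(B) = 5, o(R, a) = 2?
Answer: -386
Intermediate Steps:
Q(w, N) = 9 (Q(w, N) = -(-3)*3 = -3*(-3) = 9)
T(M) = -5 + M
j(W) = 45 + 9*W (j(W) = -3*(-5 + 2)*(W + 5) = -(-9)*(5 + W) = -3*(-15 - 3*W) = 45 + 9*W)
-314 - j(3)*(Q(5, 6) - 8) = -314 - (45 + 9*3)*(9 - 8) = -314 - (45 + 27) = -314 - 72 = -386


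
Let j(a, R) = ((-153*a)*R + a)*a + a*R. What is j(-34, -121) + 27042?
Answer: 21433340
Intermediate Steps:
j(a, R) = R*a + a*(a - 153*R*a) (j(a, R) = (-153*R*a + a)*a + R*a = (a - 153*R*a)*a + R*a = a*(a - 153*R*a) + R*a = R*a + a*(a - 153*R*a))
j(-34, -121) + 27042 = -34*(-121 - 34 - 153*(-121)*(-34)) + 27042 = -34*(-121 - 34 - 629442) + 27042 = -34*(-629597) + 27042 = 21406298 + 27042 = 21433340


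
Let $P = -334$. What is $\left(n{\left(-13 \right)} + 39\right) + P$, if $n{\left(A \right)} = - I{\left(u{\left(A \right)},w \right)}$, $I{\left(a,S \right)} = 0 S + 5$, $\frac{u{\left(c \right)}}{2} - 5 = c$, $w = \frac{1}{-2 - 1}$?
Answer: $-300$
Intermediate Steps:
$w = - \frac{1}{3}$ ($w = \frac{1}{-3} = - \frac{1}{3} \approx -0.33333$)
$u{\left(c \right)} = 10 + 2 c$
$I{\left(a,S \right)} = 5$ ($I{\left(a,S \right)} = 0 + 5 = 5$)
$n{\left(A \right)} = -5$ ($n{\left(A \right)} = \left(-1\right) 5 = -5$)
$\left(n{\left(-13 \right)} + 39\right) + P = \left(-5 + 39\right) - 334 = 34 - 334 = -300$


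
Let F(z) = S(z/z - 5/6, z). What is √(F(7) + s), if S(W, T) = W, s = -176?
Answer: I*√6330/6 ≈ 13.26*I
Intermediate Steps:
F(z) = ⅙ (F(z) = z/z - 5/6 = 1 - 5*⅙ = 1 - ⅚ = ⅙)
√(F(7) + s) = √(⅙ - 176) = √(-1055/6) = I*√6330/6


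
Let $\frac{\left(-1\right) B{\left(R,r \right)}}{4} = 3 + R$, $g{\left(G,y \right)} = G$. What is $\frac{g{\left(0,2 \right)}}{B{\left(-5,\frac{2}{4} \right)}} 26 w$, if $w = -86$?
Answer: $0$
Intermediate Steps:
$B{\left(R,r \right)} = -12 - 4 R$ ($B{\left(R,r \right)} = - 4 \left(3 + R\right) = -12 - 4 R$)
$\frac{g{\left(0,2 \right)}}{B{\left(-5,\frac{2}{4} \right)}} 26 w = \frac{0}{-12 - -20} \cdot 26 \left(-86\right) = \frac{0}{-12 + 20} \cdot 26 \left(-86\right) = \frac{0}{8} \cdot 26 \left(-86\right) = 0 \cdot \frac{1}{8} \cdot 26 \left(-86\right) = 0 \cdot 26 \left(-86\right) = 0 \left(-86\right) = 0$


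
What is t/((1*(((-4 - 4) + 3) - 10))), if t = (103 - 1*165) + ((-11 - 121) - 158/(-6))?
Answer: 503/45 ≈ 11.178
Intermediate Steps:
t = -503/3 (t = (103 - 165) + (-132 - 158*(-1/6)) = -62 + (-132 + 79/3) = -62 - 317/3 = -503/3 ≈ -167.67)
t/((1*(((-4 - 4) + 3) - 10))) = -503/(3*(((-4 - 4) + 3) - 10)) = -503/(3*((-8 + 3) - 10)) = -503/(3*(-5 - 10)) = -503/(3*(1*(-15))) = -503/3/(-15) = -503/3*(-1/15) = 503/45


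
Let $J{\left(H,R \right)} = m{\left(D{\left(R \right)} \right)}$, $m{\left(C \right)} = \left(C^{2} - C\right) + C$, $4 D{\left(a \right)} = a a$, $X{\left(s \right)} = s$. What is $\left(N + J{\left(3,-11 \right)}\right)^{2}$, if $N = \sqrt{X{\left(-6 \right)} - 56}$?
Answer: $\frac{214343009}{256} + \frac{14641 i \sqrt{62}}{8} \approx 8.3728 \cdot 10^{5} + 14410.0 i$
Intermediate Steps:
$D{\left(a \right)} = \frac{a^{2}}{4}$ ($D{\left(a \right)} = \frac{a a}{4} = \frac{a^{2}}{4}$)
$m{\left(C \right)} = C^{2}$
$J{\left(H,R \right)} = \frac{R^{4}}{16}$ ($J{\left(H,R \right)} = \left(\frac{R^{2}}{4}\right)^{2} = \frac{R^{4}}{16}$)
$N = i \sqrt{62}$ ($N = \sqrt{-6 - 56} = \sqrt{-62} = i \sqrt{62} \approx 7.874 i$)
$\left(N + J{\left(3,-11 \right)}\right)^{2} = \left(i \sqrt{62} + \frac{\left(-11\right)^{4}}{16}\right)^{2} = \left(i \sqrt{62} + \frac{1}{16} \cdot 14641\right)^{2} = \left(i \sqrt{62} + \frac{14641}{16}\right)^{2} = \left(\frac{14641}{16} + i \sqrt{62}\right)^{2}$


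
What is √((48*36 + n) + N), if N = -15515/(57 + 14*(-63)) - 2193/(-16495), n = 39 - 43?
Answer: √516433860870510/544335 ≈ 41.749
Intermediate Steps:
n = -4
N = 10309166/544335 (N = -15515/(57 - 882) - 2193*(-1/16495) = -15515/(-825) + 2193/16495 = -15515*(-1/825) + 2193/16495 = 3103/165 + 2193/16495 = 10309166/544335 ≈ 18.939)
√((48*36 + n) + N) = √((48*36 - 4) + 10309166/544335) = √((1728 - 4) + 10309166/544335) = √(1724 + 10309166/544335) = √(948742706/544335) = √516433860870510/544335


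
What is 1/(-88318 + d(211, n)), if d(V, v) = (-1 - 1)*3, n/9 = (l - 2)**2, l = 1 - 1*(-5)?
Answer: -1/88324 ≈ -1.1322e-5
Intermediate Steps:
l = 6 (l = 1 + 5 = 6)
n = 144 (n = 9*(6 - 2)**2 = 9*4**2 = 9*16 = 144)
d(V, v) = -6 (d(V, v) = -2*3 = -6)
1/(-88318 + d(211, n)) = 1/(-88318 - 6) = 1/(-88324) = -1/88324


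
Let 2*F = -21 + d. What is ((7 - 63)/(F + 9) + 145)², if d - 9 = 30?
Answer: 1630729/81 ≈ 20132.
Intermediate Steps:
d = 39 (d = 9 + 30 = 39)
F = 9 (F = (-21 + 39)/2 = (½)*18 = 9)
((7 - 63)/(F + 9) + 145)² = ((7 - 63)/(9 + 9) + 145)² = (-56/18 + 145)² = (-56*1/18 + 145)² = (-28/9 + 145)² = (1277/9)² = 1630729/81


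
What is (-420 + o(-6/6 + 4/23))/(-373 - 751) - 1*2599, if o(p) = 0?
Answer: -730214/281 ≈ -2598.6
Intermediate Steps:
(-420 + o(-6/6 + 4/23))/(-373 - 751) - 1*2599 = (-420 + 0)/(-373 - 751) - 1*2599 = -420/(-1124) - 2599 = -420*(-1/1124) - 2599 = 105/281 - 2599 = -730214/281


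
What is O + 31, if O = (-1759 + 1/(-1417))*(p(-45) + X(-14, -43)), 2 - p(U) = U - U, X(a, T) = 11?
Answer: -2489125/109 ≈ -22836.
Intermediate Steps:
p(U) = 2 (p(U) = 2 - (U - U) = 2 - 1*0 = 2 + 0 = 2)
O = -2492504/109 (O = (-1759 + 1/(-1417))*(2 + 11) = (-1759 - 1/1417)*13 = -2492504/1417*13 = -2492504/109 ≈ -22867.)
O + 31 = -2492504/109 + 31 = -2489125/109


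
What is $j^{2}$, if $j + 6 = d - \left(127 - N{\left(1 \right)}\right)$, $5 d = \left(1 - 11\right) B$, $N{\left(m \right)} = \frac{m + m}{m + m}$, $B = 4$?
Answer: $19600$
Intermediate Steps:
$N{\left(m \right)} = 1$ ($N{\left(m \right)} = \frac{2 m}{2 m} = 2 m \frac{1}{2 m} = 1$)
$d = -8$ ($d = \frac{\left(1 - 11\right) 4}{5} = \frac{\left(-10\right) 4}{5} = \frac{1}{5} \left(-40\right) = -8$)
$j = -140$ ($j = -6 - \left(135 - 1\right) = -6 - 134 = -140$)
$j^{2} = \left(-140\right)^{2} = 19600$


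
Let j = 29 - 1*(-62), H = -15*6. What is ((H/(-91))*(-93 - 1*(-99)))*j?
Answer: 540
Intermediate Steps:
H = -90
j = 91 (j = 29 + 62 = 91)
((H/(-91))*(-93 - 1*(-99)))*j = ((-90/(-91))*(-93 - 1*(-99)))*91 = ((-90*(-1/91))*(-93 + 99))*91 = ((90/91)*6)*91 = (540/91)*91 = 540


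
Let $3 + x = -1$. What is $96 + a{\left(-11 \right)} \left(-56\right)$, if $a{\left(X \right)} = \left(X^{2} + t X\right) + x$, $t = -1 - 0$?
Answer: $-7072$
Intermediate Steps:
$x = -4$ ($x = -3 - 1 = -4$)
$t = -1$ ($t = -1 + 0 = -1$)
$a{\left(X \right)} = -4 + X^{2} - X$ ($a{\left(X \right)} = \left(X^{2} - X\right) - 4 = -4 + X^{2} - X$)
$96 + a{\left(-11 \right)} \left(-56\right) = 96 + \left(-4 + \left(-11\right)^{2} - -11\right) \left(-56\right) = 96 + \left(-4 + 121 + 11\right) \left(-56\right) = 96 + 128 \left(-56\right) = 96 - 7168 = -7072$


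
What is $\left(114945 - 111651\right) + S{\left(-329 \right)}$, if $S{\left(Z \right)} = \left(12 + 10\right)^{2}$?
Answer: $3778$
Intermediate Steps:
$S{\left(Z \right)} = 484$ ($S{\left(Z \right)} = 22^{2} = 484$)
$\left(114945 - 111651\right) + S{\left(-329 \right)} = \left(114945 - 111651\right) + 484 = 3294 + 484 = 3778$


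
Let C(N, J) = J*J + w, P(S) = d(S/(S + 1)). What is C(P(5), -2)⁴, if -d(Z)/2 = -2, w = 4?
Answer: 4096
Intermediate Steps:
d(Z) = 4 (d(Z) = -2*(-2) = 4)
P(S) = 4
C(N, J) = 4 + J² (C(N, J) = J*J + 4 = J² + 4 = 4 + J²)
C(P(5), -2)⁴ = (4 + (-2)²)⁴ = (4 + 4)⁴ = 8⁴ = 4096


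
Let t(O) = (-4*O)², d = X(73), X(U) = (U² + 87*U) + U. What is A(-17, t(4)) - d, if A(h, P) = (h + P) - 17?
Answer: -11531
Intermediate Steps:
X(U) = U² + 88*U
d = 11753 (d = 73*(88 + 73) = 73*161 = 11753)
t(O) = 16*O²
A(h, P) = -17 + P + h (A(h, P) = (P + h) - 17 = -17 + P + h)
A(-17, t(4)) - d = (-17 + 16*4² - 17) - 1*11753 = (-17 + 16*16 - 17) - 11753 = (-17 + 256 - 17) - 11753 = 222 - 11753 = -11531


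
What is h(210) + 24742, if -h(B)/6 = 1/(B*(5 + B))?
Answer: 186183549/7525 ≈ 24742.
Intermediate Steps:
h(B) = -6/(B*(5 + B)) (h(B) = -6*1/(B*(5 + B)) = -6/(B*(5 + B)))
h(210) + 24742 = -6/(210*(5 + 210)) + 24742 = -6*1/210/215 + 24742 = -6*1/210*1/215 + 24742 = -1/7525 + 24742 = 186183549/7525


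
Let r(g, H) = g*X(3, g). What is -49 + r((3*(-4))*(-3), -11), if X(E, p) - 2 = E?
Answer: 131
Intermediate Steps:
X(E, p) = 2 + E
r(g, H) = 5*g (r(g, H) = g*(2 + 3) = g*5 = 5*g)
-49 + r((3*(-4))*(-3), -11) = -49 + 5*((3*(-4))*(-3)) = -49 + 5*(-12*(-3)) = -49 + 5*36 = -49 + 180 = 131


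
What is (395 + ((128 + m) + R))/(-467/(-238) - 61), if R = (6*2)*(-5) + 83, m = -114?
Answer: -102816/14051 ≈ -7.3173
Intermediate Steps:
R = 23 (R = 12*(-5) + 83 = -60 + 83 = 23)
(395 + ((128 + m) + R))/(-467/(-238) - 61) = (395 + ((128 - 114) + 23))/(-467/(-238) - 61) = (395 + (14 + 23))/(-467*(-1/238) - 61) = (395 + 37)/(467/238 - 61) = 432/(-14051/238) = 432*(-238/14051) = -102816/14051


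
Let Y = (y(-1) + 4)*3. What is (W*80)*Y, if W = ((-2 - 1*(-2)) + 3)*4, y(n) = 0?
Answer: 11520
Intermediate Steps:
W = 12 (W = ((-2 + 2) + 3)*4 = (0 + 3)*4 = 3*4 = 12)
Y = 12 (Y = (0 + 4)*3 = 4*3 = 12)
(W*80)*Y = (12*80)*12 = 960*12 = 11520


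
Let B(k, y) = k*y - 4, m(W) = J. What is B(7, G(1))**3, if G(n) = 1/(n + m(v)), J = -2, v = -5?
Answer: -1331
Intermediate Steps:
m(W) = -2
G(n) = 1/(-2 + n) (G(n) = 1/(n - 2) = 1/(-2 + n))
B(k, y) = -4 + k*y
B(7, G(1))**3 = (-4 + 7/(-2 + 1))**3 = (-4 + 7/(-1))**3 = (-4 + 7*(-1))**3 = (-4 - 7)**3 = (-11)**3 = -1331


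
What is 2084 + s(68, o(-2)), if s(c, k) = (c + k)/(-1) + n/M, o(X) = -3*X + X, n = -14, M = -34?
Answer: 34211/17 ≈ 2012.4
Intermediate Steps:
o(X) = -2*X
s(c, k) = 7/17 - c - k (s(c, k) = (c + k)/(-1) - 14/(-34) = (c + k)*(-1) - 14*(-1/34) = (-c - k) + 7/17 = 7/17 - c - k)
2084 + s(68, o(-2)) = 2084 + (7/17 - 1*68 - (-2)*(-2)) = 2084 + (7/17 - 68 - 1*4) = 2084 + (7/17 - 68 - 4) = 2084 - 1217/17 = 34211/17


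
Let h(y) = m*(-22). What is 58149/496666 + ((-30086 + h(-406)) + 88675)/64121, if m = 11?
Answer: 32707543131/31846720586 ≈ 1.0270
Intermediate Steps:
h(y) = -242 (h(y) = 11*(-22) = -242)
58149/496666 + ((-30086 + h(-406)) + 88675)/64121 = 58149/496666 + ((-30086 - 242) + 88675)/64121 = 58149*(1/496666) + (-30328 + 88675)*(1/64121) = 58149/496666 + 58347*(1/64121) = 58149/496666 + 58347/64121 = 32707543131/31846720586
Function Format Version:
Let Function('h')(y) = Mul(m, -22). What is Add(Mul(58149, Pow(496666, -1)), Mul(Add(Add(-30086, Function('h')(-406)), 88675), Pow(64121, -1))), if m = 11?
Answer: Rational(32707543131, 31846720586) ≈ 1.0270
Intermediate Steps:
Function('h')(y) = -242 (Function('h')(y) = Mul(11, -22) = -242)
Add(Mul(58149, Pow(496666, -1)), Mul(Add(Add(-30086, Function('h')(-406)), 88675), Pow(64121, -1))) = Add(Mul(58149, Pow(496666, -1)), Mul(Add(Add(-30086, -242), 88675), Pow(64121, -1))) = Add(Mul(58149, Rational(1, 496666)), Mul(Add(-30328, 88675), Rational(1, 64121))) = Add(Rational(58149, 496666), Mul(58347, Rational(1, 64121))) = Add(Rational(58149, 496666), Rational(58347, 64121)) = Rational(32707543131, 31846720586)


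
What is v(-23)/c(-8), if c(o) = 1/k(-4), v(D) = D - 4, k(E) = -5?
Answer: 135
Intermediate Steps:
v(D) = -4 + D
c(o) = -1/5 (c(o) = 1/(-5) = -1/5)
v(-23)/c(-8) = (-4 - 23)/(-1/5) = -27*(-5) = 135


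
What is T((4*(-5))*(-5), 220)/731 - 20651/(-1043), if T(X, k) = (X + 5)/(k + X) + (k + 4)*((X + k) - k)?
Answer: 2461403087/48795712 ≈ 50.443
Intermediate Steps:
T(X, k) = X*(4 + k) + (5 + X)/(X + k) (T(X, k) = (5 + X)/(X + k) + (4 + k)*X = (5 + X)/(X + k) + X*(4 + k) = X*(4 + k) + (5 + X)/(X + k))
T((4*(-5))*(-5), 220)/731 - 20651/(-1043) = ((5 + (4*(-5))*(-5) + 4*((4*(-5))*(-5))² + ((4*(-5))*(-5))*220² + 220*((4*(-5))*(-5))² + 4*((4*(-5))*(-5))*220)/((4*(-5))*(-5) + 220))/731 - 20651/(-1043) = ((5 - 20*(-5) + 4*(-20*(-5))² - 20*(-5)*48400 + 220*(-20*(-5))² + 4*(-20*(-5))*220)/(-20*(-5) + 220))*(1/731) - 20651*(-1/1043) = ((5 + 100 + 4*100² + 100*48400 + 220*100² + 4*100*220)/(100 + 220))*(1/731) + 20651/1043 = ((5 + 100 + 4*10000 + 4840000 + 220*10000 + 88000)/320)*(1/731) + 20651/1043 = ((5 + 100 + 40000 + 4840000 + 2200000 + 88000)/320)*(1/731) + 20651/1043 = ((1/320)*7168105)*(1/731) + 20651/1043 = (1433621/64)*(1/731) + 20651/1043 = 1433621/46784 + 20651/1043 = 2461403087/48795712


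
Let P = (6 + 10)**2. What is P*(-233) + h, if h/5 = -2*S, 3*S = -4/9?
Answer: -1610456/27 ≈ -59647.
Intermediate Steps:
S = -4/27 (S = (-4/9)/3 = (-4*1/9)/3 = (1/3)*(-4/9) = -4/27 ≈ -0.14815)
P = 256 (P = 16**2 = 256)
h = 40/27 (h = 5*(-2*(-4/27)) = 5*(8/27) = 40/27 ≈ 1.4815)
P*(-233) + h = 256*(-233) + 40/27 = -59648 + 40/27 = -1610456/27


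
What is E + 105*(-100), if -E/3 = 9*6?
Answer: -10662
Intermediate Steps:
E = -162 (E = -27*6 = -3*54 = -162)
E + 105*(-100) = -162 + 105*(-100) = -162 - 10500 = -10662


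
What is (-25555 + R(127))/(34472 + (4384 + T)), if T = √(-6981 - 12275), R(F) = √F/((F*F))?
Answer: -124120635/188725999 + 4857*√127/3043961637871 - I*√611378/12175846551484 + 25555*I*√4814/754903996 ≈ -0.65768 + 0.0023488*I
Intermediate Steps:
R(F) = F^(-3/2) (R(F) = √F/(F²) = √F/F² = F^(-3/2))
T = 2*I*√4814 (T = √(-19256) = 2*I*√4814 ≈ 138.77*I)
(-25555 + R(127))/(34472 + (4384 + T)) = (-25555 + 127^(-3/2))/(34472 + (4384 + 2*I*√4814)) = (-25555 + √127/16129)/(38856 + 2*I*√4814)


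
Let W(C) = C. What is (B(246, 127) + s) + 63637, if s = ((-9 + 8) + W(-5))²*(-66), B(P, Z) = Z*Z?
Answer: 77390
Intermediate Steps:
B(P, Z) = Z²
s = -2376 (s = ((-9 + 8) - 5)²*(-66) = (-1 - 5)²*(-66) = (-6)²*(-66) = 36*(-66) = -2376)
(B(246, 127) + s) + 63637 = (127² - 2376) + 63637 = (16129 - 2376) + 63637 = 13753 + 63637 = 77390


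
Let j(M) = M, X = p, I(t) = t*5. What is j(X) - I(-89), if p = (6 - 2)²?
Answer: 461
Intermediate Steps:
I(t) = 5*t
p = 16 (p = 4² = 16)
X = 16
j(X) - I(-89) = 16 - 5*(-89) = 16 - 1*(-445) = 16 + 445 = 461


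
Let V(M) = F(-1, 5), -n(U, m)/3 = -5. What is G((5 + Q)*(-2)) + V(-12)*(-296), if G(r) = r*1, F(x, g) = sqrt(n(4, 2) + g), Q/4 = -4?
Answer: 22 - 592*sqrt(5) ≈ -1301.8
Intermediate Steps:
Q = -16 (Q = 4*(-4) = -16)
n(U, m) = 15 (n(U, m) = -3*(-5) = 15)
F(x, g) = sqrt(15 + g)
V(M) = 2*sqrt(5) (V(M) = sqrt(15 + 5) = sqrt(20) = 2*sqrt(5))
G(r) = r
G((5 + Q)*(-2)) + V(-12)*(-296) = (5 - 16)*(-2) + (2*sqrt(5))*(-296) = -11*(-2) - 592*sqrt(5) = 22 - 592*sqrt(5)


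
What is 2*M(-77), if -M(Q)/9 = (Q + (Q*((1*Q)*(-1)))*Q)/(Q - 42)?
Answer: 1173744/17 ≈ 69044.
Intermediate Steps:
M(Q) = -9*(Q - Q**3)/(-42 + Q) (M(Q) = -9*(Q + (Q*((1*Q)*(-1)))*Q)/(Q - 42) = -9*(Q + (Q*(Q*(-1)))*Q)/(-42 + Q) = -9*(Q + (Q*(-Q))*Q)/(-42 + Q) = -9*(Q + (-Q**2)*Q)/(-42 + Q) = -9*(Q - Q**3)/(-42 + Q))
2*M(-77) = 2*(9*(-77)*(-1 + (-77)**2)/(-42 - 77)) = 2*(9*(-77)*(-1 + 5929)/(-119)) = 2*(9*(-77)*(-1/119)*5928) = 2*(586872/17) = 1173744/17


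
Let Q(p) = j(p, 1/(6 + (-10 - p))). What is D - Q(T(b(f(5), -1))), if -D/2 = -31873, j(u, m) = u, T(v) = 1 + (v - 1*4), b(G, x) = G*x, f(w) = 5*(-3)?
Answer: 63734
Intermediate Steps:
f(w) = -15
T(v) = -3 + v (T(v) = 1 + (v - 4) = 1 + (-4 + v) = -3 + v)
Q(p) = p
D = 63746 (D = -2*(-31873) = 63746)
D - Q(T(b(f(5), -1))) = 63746 - (-3 - 15*(-1)) = 63746 - (-3 + 15) = 63746 - 1*12 = 63746 - 12 = 63734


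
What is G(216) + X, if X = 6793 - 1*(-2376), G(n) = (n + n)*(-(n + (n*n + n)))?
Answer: -20332847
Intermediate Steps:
G(n) = 2*n*(-n² - 2*n) (G(n) = (2*n)*(-(n + (n² + n))) = (2*n)*(-(n + (n + n²))) = (2*n)*(-(n² + 2*n)) = (2*n)*(-n² - 2*n) = 2*n*(-n² - 2*n))
X = 9169 (X = 6793 + 2376 = 9169)
G(216) + X = 2*216²*(-2 - 1*216) + 9169 = 2*46656*(-2 - 216) + 9169 = 2*46656*(-218) + 9169 = -20342016 + 9169 = -20332847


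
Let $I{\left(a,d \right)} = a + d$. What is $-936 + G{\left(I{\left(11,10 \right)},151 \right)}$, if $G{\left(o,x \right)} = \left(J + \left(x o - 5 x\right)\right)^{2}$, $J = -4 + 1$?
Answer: $5821633$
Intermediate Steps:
$J = -3$
$G{\left(o,x \right)} = \left(-3 - 5 x + o x\right)^{2}$ ($G{\left(o,x \right)} = \left(-3 + \left(x o - 5 x\right)\right)^{2} = \left(-3 + \left(o x - 5 x\right)\right)^{2} = \left(-3 + \left(- 5 x + o x\right)\right)^{2} = \left(-3 - 5 x + o x\right)^{2}$)
$-936 + G{\left(I{\left(11,10 \right)},151 \right)} = -936 + \left(3 + 5 \cdot 151 - \left(11 + 10\right) 151\right)^{2} = -936 + \left(3 + 755 - 21 \cdot 151\right)^{2} = -936 + \left(3 + 755 - 3171\right)^{2} = -936 + \left(-2413\right)^{2} = -936 + 5822569 = 5821633$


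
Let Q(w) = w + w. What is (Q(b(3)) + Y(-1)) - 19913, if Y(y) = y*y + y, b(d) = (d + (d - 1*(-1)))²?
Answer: -19815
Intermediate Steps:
b(d) = (1 + 2*d)² (b(d) = (d + (d + 1))² = (d + (1 + d))² = (1 + 2*d)²)
Q(w) = 2*w
Y(y) = y + y² (Y(y) = y² + y = y + y²)
(Q(b(3)) + Y(-1)) - 19913 = (2*(1 + 2*3)² - (1 - 1)) - 19913 = (2*(1 + 6)² - 1*0) - 19913 = (2*7² + 0) - 19913 = (2*49 + 0) - 19913 = (98 + 0) - 19913 = 98 - 19913 = -19815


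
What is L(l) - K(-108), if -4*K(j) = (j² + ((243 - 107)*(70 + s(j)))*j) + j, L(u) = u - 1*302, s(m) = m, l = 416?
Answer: 142539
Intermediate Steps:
L(u) = -302 + u (L(u) = u - 302 = -302 + u)
K(j) = -j/4 - j²/4 - j*(9520 + 136*j)/4 (K(j) = -((j² + ((243 - 107)*(70 + j))*j) + j)/4 = -((j² + (136*(70 + j))*j) + j)/4 = -((j² + (9520 + 136*j)*j) + j)/4 = -((j² + j*(9520 + 136*j)) + j)/4 = -(j + j² + j*(9520 + 136*j))/4 = -j/4 - j²/4 - j*(9520 + 136*j)/4)
L(l) - K(-108) = (-302 + 416) - (-1)*(-108)*(9521 + 137*(-108))/4 = 114 - (-1)*(-108)*(9521 - 14796)/4 = 114 - (-1)*(-108)*(-5275)/4 = 114 - 1*(-142425) = 114 + 142425 = 142539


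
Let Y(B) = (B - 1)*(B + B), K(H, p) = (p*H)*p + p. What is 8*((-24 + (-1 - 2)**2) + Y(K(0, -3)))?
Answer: 72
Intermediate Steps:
K(H, p) = p + H*p**2 (K(H, p) = (H*p)*p + p = H*p**2 + p = p + H*p**2)
Y(B) = 2*B*(-1 + B) (Y(B) = (-1 + B)*(2*B) = 2*B*(-1 + B))
8*((-24 + (-1 - 2)**2) + Y(K(0, -3))) = 8*((-24 + (-1 - 2)**2) + 2*(-3*(1 + 0*(-3)))*(-1 - 3*(1 + 0*(-3)))) = 8*((-24 + (-3)**2) + 2*(-3*(1 + 0))*(-1 - 3*(1 + 0))) = 8*((-24 + 9) + 2*(-3*1)*(-1 - 3*1)) = 8*(-15 + 2*(-3)*(-1 - 3)) = 8*(-15 + 2*(-3)*(-4)) = 8*(-15 + 24) = 8*9 = 72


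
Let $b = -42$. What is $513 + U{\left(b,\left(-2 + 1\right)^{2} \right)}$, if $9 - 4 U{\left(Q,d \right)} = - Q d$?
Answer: $\frac{2019}{4} \approx 504.75$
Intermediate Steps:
$U{\left(Q,d \right)} = \frac{9}{4} + \frac{Q d}{4}$ ($U{\left(Q,d \right)} = \frac{9}{4} - \frac{- Q d}{4} = \frac{9}{4} - \frac{\left(-1\right) Q d}{4} = \frac{9}{4} + \frac{Q d}{4}$)
$513 + U{\left(b,\left(-2 + 1\right)^{2} \right)} = 513 + \left(\frac{9}{4} + \frac{1}{4} \left(-42\right) \left(-2 + 1\right)^{2}\right) = 513 + \left(\frac{9}{4} + \frac{1}{4} \left(-42\right) \left(-1\right)^{2}\right) = 513 + \left(\frac{9}{4} + \frac{1}{4} \left(-42\right) 1\right) = 513 + \left(\frac{9}{4} - \frac{21}{2}\right) = 513 - \frac{33}{4} = \frac{2019}{4}$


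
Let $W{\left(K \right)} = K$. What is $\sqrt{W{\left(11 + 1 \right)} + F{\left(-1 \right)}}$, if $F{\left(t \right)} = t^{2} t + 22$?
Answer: $\sqrt{33} \approx 5.7446$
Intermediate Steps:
$F{\left(t \right)} = 22 + t^{3}$ ($F{\left(t \right)} = t^{3} + 22 = 22 + t^{3}$)
$\sqrt{W{\left(11 + 1 \right)} + F{\left(-1 \right)}} = \sqrt{\left(11 + 1\right) + \left(22 + \left(-1\right)^{3}\right)} = \sqrt{12 + \left(22 - 1\right)} = \sqrt{12 + 21} = \sqrt{33}$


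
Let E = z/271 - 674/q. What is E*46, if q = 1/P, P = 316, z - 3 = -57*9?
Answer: -2655082004/271 ≈ -9.7973e+6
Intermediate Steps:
z = -510 (z = 3 - 57*9 = 3 - 513 = -510)
q = 1/316 ≈ 0.0031646
E = -57719174/271 (E = -510/271 - 674/1/316 = -510*1/271 - 674*316 = -510/271 - 212984 = -57719174/271 ≈ -2.1299e+5)
E*46 = -57719174/271*46 = -2655082004/271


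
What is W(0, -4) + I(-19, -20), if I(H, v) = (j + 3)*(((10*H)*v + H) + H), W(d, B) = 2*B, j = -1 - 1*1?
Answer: 3754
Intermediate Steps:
j = -2 (j = -1 - 1 = -2)
I(H, v) = 2*H + 10*H*v (I(H, v) = (-2 + 3)*(((10*H)*v + H) + H) = 1*((10*H*v + H) + H) = 1*((H + 10*H*v) + H) = 1*(2*H + 10*H*v) = 2*H + 10*H*v)
W(0, -4) + I(-19, -20) = 2*(-4) + 2*(-19)*(1 + 5*(-20)) = -8 + 2*(-19)*(1 - 100) = -8 + 2*(-19)*(-99) = -8 + 3762 = 3754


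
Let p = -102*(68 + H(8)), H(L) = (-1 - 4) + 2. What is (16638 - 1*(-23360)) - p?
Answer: 46628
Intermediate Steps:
H(L) = -3 (H(L) = -5 + 2 = -3)
p = -6630 (p = -102*(68 - 3) = -102*65 = -6630)
(16638 - 1*(-23360)) - p = (16638 - 1*(-23360)) - 1*(-6630) = (16638 + 23360) + 6630 = 39998 + 6630 = 46628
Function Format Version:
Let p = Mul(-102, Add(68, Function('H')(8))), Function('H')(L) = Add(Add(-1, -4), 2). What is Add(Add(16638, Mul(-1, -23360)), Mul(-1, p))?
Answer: 46628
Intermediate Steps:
Function('H')(L) = -3 (Function('H')(L) = Add(-5, 2) = -3)
p = -6630 (p = Mul(-102, Add(68, -3)) = Mul(-102, 65) = -6630)
Add(Add(16638, Mul(-1, -23360)), Mul(-1, p)) = Add(Add(16638, Mul(-1, -23360)), Mul(-1, -6630)) = Add(Add(16638, 23360), 6630) = Add(39998, 6630) = 46628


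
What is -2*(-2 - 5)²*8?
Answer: -784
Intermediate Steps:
-2*(-2 - 5)²*8 = -2*(-7)²*8 = -2*49*8 = -98*8 = -784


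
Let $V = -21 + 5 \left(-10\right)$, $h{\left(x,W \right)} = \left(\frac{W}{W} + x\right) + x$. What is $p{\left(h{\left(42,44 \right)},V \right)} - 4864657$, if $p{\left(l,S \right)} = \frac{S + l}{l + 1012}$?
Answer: $- \frac{5336528715}{1097} \approx -4.8647 \cdot 10^{6}$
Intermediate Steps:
$h{\left(x,W \right)} = 1 + 2 x$ ($h{\left(x,W \right)} = \left(1 + x\right) + x = 1 + 2 x$)
$V = -71$ ($V = -21 - 50 = -71$)
$p{\left(l,S \right)} = \frac{S + l}{1012 + l}$
$p{\left(h{\left(42,44 \right)},V \right)} - 4864657 = \frac{-71 + \left(1 + 2 \cdot 42\right)}{1012 + \left(1 + 2 \cdot 42\right)} - 4864657 = \frac{-71 + \left(1 + 84\right)}{1012 + \left(1 + 84\right)} - 4864657 = \frac{-71 + 85}{1012 + 85} - 4864657 = \frac{1}{1097} \cdot 14 - 4864657 = \frac{14}{1097} - 4864657 = - \frac{5336528715}{1097}$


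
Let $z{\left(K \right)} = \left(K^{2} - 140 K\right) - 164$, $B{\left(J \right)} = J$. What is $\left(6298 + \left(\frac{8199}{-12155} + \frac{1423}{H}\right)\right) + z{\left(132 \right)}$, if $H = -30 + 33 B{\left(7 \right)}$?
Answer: $\frac{12421989656}{2443155} \approx 5084.4$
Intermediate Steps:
$H = 201$ ($H = -30 + 33 \cdot 7 = -30 + 231 = 201$)
$z{\left(K \right)} = -164 + K^{2} - 140 K$
$\left(6298 + \left(\frac{8199}{-12155} + \frac{1423}{H}\right)\right) + z{\left(132 \right)} = \left(6298 + \left(\frac{8199}{-12155} + \frac{1423}{201}\right)\right) - \left(18644 - 17424\right) = \left(6298 + \left(8199 \left(- \frac{1}{12155}\right) + 1423 \cdot \frac{1}{201}\right)\right) - 1220 = \left(6298 + \left(- \frac{8199}{12155} + \frac{1423}{201}\right)\right) - 1220 = \left(6298 + \frac{15648566}{2443155}\right) - 1220 = \frac{15402638756}{2443155} - 1220 = \frac{12421989656}{2443155}$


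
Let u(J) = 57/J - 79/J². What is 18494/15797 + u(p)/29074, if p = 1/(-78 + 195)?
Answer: -8220160379/229640989 ≈ -35.796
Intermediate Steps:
p = 1/117 ≈ 0.0085470
u(J) = -79/J² + 57/J (u(J) = 57/J - 79/J² = -79/J² + 57/J)
18494/15797 + u(p)/29074 = 18494/15797 + ((-79 + 57*(1/117))/117⁻²)/29074 = 18494*(1/15797) + (13689*(-79 + 19/39))*(1/29074) = 18494/15797 + (13689*(-3062/39))*(1/29074) = 18494/15797 - 1074762*1/29074 = 18494/15797 - 537381/14537 = -8220160379/229640989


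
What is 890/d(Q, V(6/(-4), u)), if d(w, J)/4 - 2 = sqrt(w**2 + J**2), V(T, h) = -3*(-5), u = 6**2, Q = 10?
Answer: -445/321 + 2225*sqrt(13)/642 ≈ 11.110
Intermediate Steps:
u = 36
V(T, h) = 15
d(w, J) = 8 + 4*sqrt(J**2 + w**2) (d(w, J) = 8 + 4*sqrt(w**2 + J**2) = 8 + 4*sqrt(J**2 + w**2))
890/d(Q, V(6/(-4), u)) = 890/(8 + 4*sqrt(15**2 + 10**2)) = 890/(8 + 4*sqrt(225 + 100)) = 890/(8 + 4*sqrt(325)) = 890/(8 + 4*(5*sqrt(13))) = 890/(8 + 20*sqrt(13))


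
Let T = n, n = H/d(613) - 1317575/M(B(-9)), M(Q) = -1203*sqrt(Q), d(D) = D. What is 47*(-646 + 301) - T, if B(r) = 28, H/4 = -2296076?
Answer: -755491/613 - 188225*sqrt(7)/2406 ≈ -1439.4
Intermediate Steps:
H = -9184304 (H = 4*(-2296076) = -9184304)
n = -9184304/613 + 188225*sqrt(7)/2406 (n = -9184304/613 - 1317575*(-sqrt(7)/16842) = -9184304/613 - (-188225)*sqrt(7)/2406 = -9184304/613 + 188225*sqrt(7)/2406 ≈ -14776.)
T = -9184304/613 + 188225*sqrt(7)/2406 ≈ -14776.
47*(-646 + 301) - T = 47*(-646 + 301) - (-9184304/613 + 188225*sqrt(7)/2406) = 47*(-345) + (9184304/613 - 188225*sqrt(7)/2406) = -16215 + (9184304/613 - 188225*sqrt(7)/2406) = -755491/613 - 188225*sqrt(7)/2406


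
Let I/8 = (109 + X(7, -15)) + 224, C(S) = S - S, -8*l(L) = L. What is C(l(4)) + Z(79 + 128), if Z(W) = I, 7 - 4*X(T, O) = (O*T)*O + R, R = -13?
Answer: -446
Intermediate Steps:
l(L) = -L/8
X(T, O) = 5 - T*O²/4 (X(T, O) = 7/4 - ((O*T)*O - 13)/4 = 7/4 - (T*O² - 13)/4 = 7/4 - (-13 + T*O²)/4 = 7/4 + (13/4 - T*O²/4) = 5 - T*O²/4)
C(S) = 0
I = -446 (I = 8*((109 + (5 - ¼*7*(-15)²)) + 224) = 8*((109 + (5 - ¼*7*225)) + 224) = 8*((109 + (5 - 1575/4)) + 224) = 8*((109 - 1555/4) + 224) = 8*(-1119/4 + 224) = 8*(-223/4) = -446)
Z(W) = -446
C(l(4)) + Z(79 + 128) = 0 - 446 = -446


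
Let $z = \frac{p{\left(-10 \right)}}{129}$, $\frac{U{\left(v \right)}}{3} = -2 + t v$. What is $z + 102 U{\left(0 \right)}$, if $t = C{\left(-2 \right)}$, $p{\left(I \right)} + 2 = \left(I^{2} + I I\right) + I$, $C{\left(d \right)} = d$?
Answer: $- \frac{78760}{129} \approx -610.54$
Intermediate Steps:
$p{\left(I \right)} = -2 + I + 2 I^{2}$ ($p{\left(I \right)} = -2 + \left(\left(I^{2} + I I\right) + I\right) = -2 + \left(\left(I^{2} + I^{2}\right) + I\right) = -2 + \left(2 I^{2} + I\right) = -2 + \left(I + 2 I^{2}\right) = -2 + I + 2 I^{2}$)
$t = -2$
$U{\left(v \right)} = -6 - 6 v$ ($U{\left(v \right)} = 3 \left(-2 - 2 v\right) = -6 - 6 v$)
$z = \frac{188}{129}$ ($z = \frac{-2 - 10 + 2 \left(-10\right)^{2}}{129} = \left(-2 - 10 + 2 \cdot 100\right) \frac{1}{129} = \left(-2 - 10 + 200\right) \frac{1}{129} = 188 \cdot \frac{1}{129} = \frac{188}{129} \approx 1.4574$)
$z + 102 U{\left(0 \right)} = \frac{188}{129} + 102 \left(-6 - 0\right) = \frac{188}{129} + 102 \left(-6 + 0\right) = \frac{188}{129} + 102 \left(-6\right) = \frac{188}{129} - 612 = - \frac{78760}{129}$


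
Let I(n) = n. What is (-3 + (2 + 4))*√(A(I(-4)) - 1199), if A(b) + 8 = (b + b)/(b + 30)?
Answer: 3*I*√204035/13 ≈ 104.24*I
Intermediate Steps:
A(b) = -8 + 2*b/(30 + b) (A(b) = -8 + (b + b)/(b + 30) = -8 + (2*b)/(30 + b) = -8 + 2*b/(30 + b))
(-3 + (2 + 4))*√(A(I(-4)) - 1199) = (-3 + (2 + 4))*√(6*(-40 - 1*(-4))/(30 - 4) - 1199) = (-3 + 6)*√(6*(-40 + 4)/26 - 1199) = 3*√(6*(1/26)*(-36) - 1199) = 3*√(-108/13 - 1199) = 3*√(-15695/13) = 3*(I*√204035/13) = 3*I*√204035/13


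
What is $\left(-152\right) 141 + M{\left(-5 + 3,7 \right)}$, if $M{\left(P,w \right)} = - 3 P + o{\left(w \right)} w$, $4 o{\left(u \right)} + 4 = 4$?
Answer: $-21426$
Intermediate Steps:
$o{\left(u \right)} = 0$ ($o{\left(u \right)} = -1 + \frac{1}{4} \cdot 4 = -1 + 1 = 0$)
$M{\left(P,w \right)} = - 3 P$ ($M{\left(P,w \right)} = - 3 P + 0 w = - 3 P + 0 = - 3 P$)
$\left(-152\right) 141 + M{\left(-5 + 3,7 \right)} = \left(-152\right) 141 - 3 \left(-5 + 3\right) = -21432 - -6 = -21432 + 6 = -21426$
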